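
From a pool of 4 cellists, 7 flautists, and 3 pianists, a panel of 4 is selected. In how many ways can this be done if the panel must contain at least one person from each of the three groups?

462

With no constraint there are C(14,4) = 1001 possible selections.
Subtract selections that omit an entire group: no cellists → C(10,4) = 210; no flautists → C(7,4) = 35; no pianists → C(11,4) = 330.
Add back selections omitting two groups (i.e. drawn from a single group): C(4,4) + C(7,4) + C(3,4) = 36.
By inclusion–exclusion: 1001 − 575 + 36 = 462.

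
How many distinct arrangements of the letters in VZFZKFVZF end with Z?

With the last slot taken by Z, it remains to arrange the other 8 letters (VFZKFVZF).
Those 8 letters have F appearing 3 times, V appearing twice, and Z appearing twice, giving (8)!/(3!·2!·2!) = 1680.

1680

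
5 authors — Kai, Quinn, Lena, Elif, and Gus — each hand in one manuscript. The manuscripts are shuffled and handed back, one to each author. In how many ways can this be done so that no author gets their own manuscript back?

44

Let Aᵢ be the assignments in which author i gets their own manuscript. We want the size of the complement of A₁∪…∪A_5.
By inclusion–exclusion this is Σ_{j=0}^{5} (−1)^j C(5,j)·(5−j)!.
Computing: 120 − 120 + 60 − 20 + 5 − 1 = 44.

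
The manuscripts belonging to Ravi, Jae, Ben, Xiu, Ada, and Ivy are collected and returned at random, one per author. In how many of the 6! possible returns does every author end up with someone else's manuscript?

265

Count assignments avoiding every fixed point. For any j of the 6 authors fixed to their own manuscript, the other 6−j can be arranged in (6−j)! ways.
By inclusion–exclusion this is Σ_{j=0}^{6} (−1)^j C(6,j)·(6−j)!.
Computing: 720 − 720 + 360 − 120 + 30 − 6 + 1 = 265.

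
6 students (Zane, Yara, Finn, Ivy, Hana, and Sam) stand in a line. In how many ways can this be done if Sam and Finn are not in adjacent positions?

480

There are 6! = 720 arrangements in all. If Sam and Finn are adjacent, merging them into one block gives 2·(5)! = 240 arrangements.
Complementary counting: 720 − 240 = 480.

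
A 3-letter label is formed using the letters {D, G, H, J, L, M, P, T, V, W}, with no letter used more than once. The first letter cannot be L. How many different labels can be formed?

The first letter has 10−1 = 9 choices (anything except L).
The remaining 2 letters are filled from the other 9 symbols without repetition: 9 × 8 = 72.
Total: 9 × 72 = 648.

648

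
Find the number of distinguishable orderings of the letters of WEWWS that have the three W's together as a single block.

6

Treat the 3 copies of W as a single block. The multiset to arrange is then {WWW, E, S}, 3 items in all.
All 3 items are distinct, so there are (3)! = 6 arrangements.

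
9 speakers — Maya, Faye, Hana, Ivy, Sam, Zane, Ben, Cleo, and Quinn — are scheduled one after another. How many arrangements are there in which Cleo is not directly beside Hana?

Of the 9! = 362880 arrangements, those with Cleo and Hana adjacent number 2 × 8! = 80640 (treat the pair as a block with 2 internal orders).
Complementary counting: 362880 − 80640 = 282240.

282240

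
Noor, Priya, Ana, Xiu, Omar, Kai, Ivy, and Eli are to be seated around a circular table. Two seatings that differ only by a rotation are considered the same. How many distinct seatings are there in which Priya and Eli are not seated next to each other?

All circular seatings of 8 people number (7)! = 5040.
Seatings with Priya beside Eli: treat them as a block with 2 internal orders, giving 2 × (6)! = 1440.
Subtracting, 5040 − 1440 = 3600.

3600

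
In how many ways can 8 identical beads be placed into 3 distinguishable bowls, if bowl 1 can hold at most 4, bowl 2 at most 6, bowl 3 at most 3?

17

Ignoring the caps, the number of non-negative solutions to x_1+…+x_3 = 8 is C(10,2) = 45.
Subtract solutions that violate a single cap (substitute x_i' = x_i − (cap_i+1)): x_1 ≥ 5 gives C(5,2) = 10; x_2 ≥ 7 gives C(3,2) = 3; x_3 ≥ 4 gives C(6,2) = 15. Together 28.
No two caps can be exceeded simultaneously, so the pair terms are all 0.
By inclusion–exclusion the count is 45 − 28 + 0 = 17.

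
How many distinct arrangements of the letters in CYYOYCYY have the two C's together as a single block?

Treat the 2 copies of C as a single block. The multiset to arrange is then {CC, O, Y, Y, Y, Y, Y}, 7 items in all.
That gives (7)!/(5!) = 42 arrangements.

42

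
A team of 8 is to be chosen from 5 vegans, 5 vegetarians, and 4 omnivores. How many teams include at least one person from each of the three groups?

Unrestricted: C(14,8) = 3003 ways to pick any 8 of the 14.
Subtract selections that omit an entire group: no vegans → C(9,8) = 9; no vegetarians → C(9,8) = 9; no omnivores → C(10,8) = 45.
Add back selections omitting two groups (i.e. drawn from a single group): C(5,8) + C(5,8) + C(4,8) = 0.
By inclusion–exclusion: 3003 − 63 + 0 = 2940.

2940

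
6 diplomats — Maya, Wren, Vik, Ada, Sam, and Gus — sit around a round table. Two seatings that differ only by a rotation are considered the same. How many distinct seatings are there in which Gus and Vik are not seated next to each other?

72

Without the restriction there are (5)! = 120 seatings.
Those with Gus next to Vik: fuse the pair into one unit and seat 5 units around a circle — 2·(4)! = 48.
Subtracting, 120 − 48 = 72.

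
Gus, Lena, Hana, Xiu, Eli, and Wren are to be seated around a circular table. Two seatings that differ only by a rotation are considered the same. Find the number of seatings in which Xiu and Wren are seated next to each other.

48

Treat {Xiu, Wren} as one unit (2 internal orders) and seat the resulting 5 units around the table: (4)! circular arrangements.
So 2 × (4)! = 2 × 24 = 48.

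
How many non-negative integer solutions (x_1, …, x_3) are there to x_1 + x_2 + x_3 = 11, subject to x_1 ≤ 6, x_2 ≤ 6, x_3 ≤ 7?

38

Ignoring the caps, the number of non-negative solutions to x_1+…+x_3 = 11 is C(13,2) = 78.
Subtract solutions that violate a single cap (substitute x_i' = x_i − (cap_i+1)): x_1 ≥ 7 gives C(6,2) = 15; x_2 ≥ 7 gives C(6,2) = 15; x_3 ≥ 8 gives C(5,2) = 10. Together 40.
No two caps can be exceeded simultaneously, so the pair terms are all 0.
By inclusion–exclusion the count is 78 − 40 + 0 = 38.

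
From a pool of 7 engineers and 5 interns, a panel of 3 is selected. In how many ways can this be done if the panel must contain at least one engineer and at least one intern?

175

Total 3-person selections from all 12: C(12,3) = 220.
Subtract selections that omit an entire group: no engineers → C(5,3) = 10; no interns → C(7,3) = 35.
Both groups omitted at once is impossible, so 220 − 45 = 175.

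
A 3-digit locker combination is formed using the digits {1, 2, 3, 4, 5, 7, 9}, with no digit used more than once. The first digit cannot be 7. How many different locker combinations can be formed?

180

The first digit has 7−1 = 6 choices (anything except 7).
The remaining 2 digits are filled from the other 6 symbols without repetition: 6 × 5 = 30.
Total: 6 × 30 = 180.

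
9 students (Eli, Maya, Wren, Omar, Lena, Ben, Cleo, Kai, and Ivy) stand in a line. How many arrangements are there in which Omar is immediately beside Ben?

80640

Place the 7 others and the Omar-Ben pair as 8 objects in a line; the pair has 2 internal arrangements.
So the count is 2·(8)! = 80640.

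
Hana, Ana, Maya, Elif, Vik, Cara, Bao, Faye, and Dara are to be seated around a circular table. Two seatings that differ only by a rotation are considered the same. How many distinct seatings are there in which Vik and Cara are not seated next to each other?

All circular seatings of 9 people number (8)! = 40320.
Those with Vik next to Cara: fuse the pair into one unit and seat 8 units around a circle — 2·(7)! = 10080.
Subtracting, 40320 − 10080 = 30240.

30240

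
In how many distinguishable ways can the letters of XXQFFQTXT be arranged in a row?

The 9 letters of XXQFFQTXT have repeats: F appearing twice, Q appearing twice, T appearing twice, and X appearing 3 times.
The number of distinct arrangements is 9!/(3!·2!·2!·2!) = 362880/48 = 7560.

7560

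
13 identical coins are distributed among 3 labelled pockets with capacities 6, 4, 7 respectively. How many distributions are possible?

By stars and bars, unrestricted non-negative solutions to x_1+…+x_3 = 13 number C(13+2,2) = 105.
Subtract solutions that violate a single cap (substitute x_i' = x_i − (cap_i+1)): x_1 ≥ 7 gives C(8,2) = 28; x_2 ≥ 5 gives C(10,2) = 45; x_3 ≥ 8 gives C(7,2) = 21. Together 94.
Add back pairs where two caps are both exceeded: 3 + 0 + 1 = 4.
By inclusion–exclusion the count is 105 − 94 + 4 = 15.

15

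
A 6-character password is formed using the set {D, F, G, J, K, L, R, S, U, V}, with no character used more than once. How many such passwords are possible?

With no repetition, fill the 6 characters in order: 10 choices, then 9, down to 5.
That product is 10 × 9 × 8 × 7 × 6 × 5 = 151200.

151200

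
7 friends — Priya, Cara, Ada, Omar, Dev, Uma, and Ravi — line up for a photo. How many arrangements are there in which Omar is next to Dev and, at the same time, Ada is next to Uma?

Treat {Omar,Dev} as one block (2 orders) and {Ada,Uma} as another (2 orders).
That leaves 5 units to arrange: 2 × 2 × 5! = 4 × 120 = 480.

480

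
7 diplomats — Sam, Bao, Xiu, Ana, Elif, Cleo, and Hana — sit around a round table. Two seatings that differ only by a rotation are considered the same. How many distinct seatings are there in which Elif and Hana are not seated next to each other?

480

All circular seatings of 7 people number (6)! = 720.
Seatings with Elif beside Hana: treat them as a block with 2 internal orders, giving 2 × (5)! = 240.
Subtracting, 720 − 240 = 480.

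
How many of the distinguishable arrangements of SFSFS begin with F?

4

With the first slot taken by F, it remains to arrange the other 4 letters (SSFS).
Those 4 letters have S appearing 3 times, giving (4)!/(3!) = 4.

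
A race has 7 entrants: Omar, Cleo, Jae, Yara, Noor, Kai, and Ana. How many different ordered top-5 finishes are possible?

2520

There are 7 choices for 1st place, 6 for 2nd, and so on down to 3 for position 5.
That gives 7 × 6 × 5 × 4 × 3 = 2520.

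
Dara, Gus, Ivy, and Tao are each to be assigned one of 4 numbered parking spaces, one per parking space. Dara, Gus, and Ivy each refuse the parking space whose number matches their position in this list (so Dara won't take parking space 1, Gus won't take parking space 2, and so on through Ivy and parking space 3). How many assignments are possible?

11

Let Aᵢ (for i ∈ {1, 2, 3}) be the placements that put person i in their forbidden parking space. Any j of these fix j positions, leaving (4−j)! ways to fill the rest, and there are C(3,j) ways to pick which j.
By inclusion–exclusion, the number of valid placements is Σ_{j=0}^{3} (−1)^j C(3,j)·(4−j)!.
Computing: 24 − 18 + 6 − 1 = 11.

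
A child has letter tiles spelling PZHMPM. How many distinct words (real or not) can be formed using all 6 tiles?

PZHMPM has 6 letters with M appearing twice and P appearing twice.
The number of distinct arrangements is 6!/(2!·2!) = 720/4 = 180.

180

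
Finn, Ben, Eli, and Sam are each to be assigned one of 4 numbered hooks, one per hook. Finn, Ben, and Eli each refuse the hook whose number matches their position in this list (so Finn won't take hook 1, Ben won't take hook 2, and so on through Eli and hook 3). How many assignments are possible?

Let Aᵢ (for i ∈ {1, 2, 3}) be the placements that put person i in their forbidden hook. Any j of these fix j positions, leaving (4−j)! ways to fill the rest, and there are C(3,j) ways to pick which j.
By inclusion–exclusion, the number of valid placements is Σ_{j=0}^{3} (−1)^j C(3,j)·(4−j)!.
Computing: 24 − 18 + 6 − 1 = 11.

11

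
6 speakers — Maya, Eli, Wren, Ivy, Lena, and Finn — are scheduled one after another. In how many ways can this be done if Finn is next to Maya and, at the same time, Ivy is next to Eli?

Treat {Finn,Maya} as one block (2 orders) and {Ivy,Eli} as another (2 orders).
That leaves 4 units to arrange: 2 × 2 × 4! = 4 × 24 = 96.

96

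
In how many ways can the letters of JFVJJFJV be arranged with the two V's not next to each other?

315

There are 8!/(4!·2!·2!) = 420 arrangements of JFVJJFJV in total.
If the two V's are adjacent, glue them into one block, leaving 7 items to arrange: (7)!/(4!·2!) = 105 ways.
Hence 420 − 105 = 315.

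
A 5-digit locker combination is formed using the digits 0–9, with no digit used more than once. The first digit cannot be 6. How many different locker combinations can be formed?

The first digit has 10−1 = 9 choices (anything except 6).
The remaining 4 digits are filled from the other 9 symbols without repetition: 9 × 8 × 7 × 6 = 3024.
Total: 9 × 3024 = 27216.

27216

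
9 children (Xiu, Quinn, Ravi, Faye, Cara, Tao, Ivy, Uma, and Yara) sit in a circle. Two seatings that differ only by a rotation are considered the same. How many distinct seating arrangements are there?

Around a circle, 9 distinct people have 9!/9 = (8)! = 40320 rotationally distinct seatings.

40320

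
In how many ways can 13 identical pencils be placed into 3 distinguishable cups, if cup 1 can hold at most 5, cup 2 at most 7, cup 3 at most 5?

Ignoring the caps, the number of non-negative solutions to x_1+…+x_3 = 13 is C(15,2) = 105.
Subtract solutions that violate a single cap (substitute x_i' = x_i − (cap_i+1)): x_1 ≥ 6 gives C(9,2) = 36; x_2 ≥ 8 gives C(7,2) = 21; x_3 ≥ 6 gives C(9,2) = 36. Together 93.
Add back pairs where two caps are both exceeded: 0 + 3 + 0 = 3.
By inclusion–exclusion the count is 105 − 93 + 3 = 15.

15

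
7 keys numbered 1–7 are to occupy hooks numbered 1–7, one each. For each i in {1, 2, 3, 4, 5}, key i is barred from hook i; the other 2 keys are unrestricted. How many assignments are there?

2428

Let Aᵢ (for 1 ≤ i ≤ 5) be the placements that put key i in its forbidden hook. Any j of these fix j positions, leaving (7−j)! ways to fill the rest, and there are C(5,j) ways to pick which j.
By inclusion–exclusion, the number of valid placements is Σ_{j=0}^{5} (−1)^j C(5,j)·(7−j)!.
Computing: 5040 − 3600 + 1200 − 240 + 30 − 2 = 2428.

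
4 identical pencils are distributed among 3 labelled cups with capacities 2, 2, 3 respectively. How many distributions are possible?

Without the upper bounds there are C(6,2) = 15 ways to split 4 among 3 cups.
Subtract solutions that violate a single cap (substitute x_i' = x_i − (cap_i+1)): x_1 ≥ 3 gives C(3,2) = 3; x_2 ≥ 3 gives C(3,2) = 3; x_3 ≥ 4 gives C(2,2) = 1. Together 7.
No two caps can be exceeded simultaneously, so the pair terms are all 0.
By inclusion–exclusion the count is 15 − 7 + 0 = 8.

8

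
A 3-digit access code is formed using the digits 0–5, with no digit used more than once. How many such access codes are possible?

120

With no repetition, fill the 3 digits in order: 6 choices, then 5, down to 4.
That product is 6 × 5 × 4 = 120.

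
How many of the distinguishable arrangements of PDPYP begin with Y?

Fix Y in the first position and arrange the remaining 4 letters.
Those 4 letters have P appearing 3 times, giving (4)!/(3!) = 4.

4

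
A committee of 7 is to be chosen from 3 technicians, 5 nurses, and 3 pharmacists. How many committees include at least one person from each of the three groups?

Total 7-person selections from all 11: C(11,7) = 330.
Selections missing a whole group: no technicians → C(8,7) = 8; no nurses → C(6,7) = 0; no pharmacists → C(8,7) = 8.
Add back selections omitting two groups (i.e. drawn from a single group): C(3,7) + C(5,7) + C(3,7) = 0.
By inclusion–exclusion: 330 − 16 + 0 = 314.

314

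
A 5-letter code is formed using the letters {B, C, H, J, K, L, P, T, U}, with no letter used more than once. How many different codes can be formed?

15120

This is a permutation of 5 out of 9: P(9,5) = 9!/4!.
9 × 8 × 7 × 6 × 5 = 15120.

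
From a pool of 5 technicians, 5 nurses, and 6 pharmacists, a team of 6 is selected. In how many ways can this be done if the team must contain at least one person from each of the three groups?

6875

Total 6-person selections from all 16: C(16,6) = 8008.
Selections missing a whole group: no technicians → C(11,6) = 462; no nurses → C(11,6) = 462; no pharmacists → C(10,6) = 210.
Add back selections omitting two groups (i.e. drawn from a single group): C(5,6) + C(5,6) + C(6,6) = 1.
By inclusion–exclusion: 8008 − 1134 + 1 = 6875.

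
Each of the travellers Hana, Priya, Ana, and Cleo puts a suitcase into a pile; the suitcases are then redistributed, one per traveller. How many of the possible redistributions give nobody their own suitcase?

9

Count assignments avoiding every fixed point. For any j of the 4 travellers fixed to their own suitcase, the other 4−j can be arranged in (4−j)! ways.
By inclusion–exclusion this is Σ_{j=0}^{4} (−1)^j C(4,j)·(4−j)!.
Computing: 24 − 24 + 12 − 4 + 1 = 9.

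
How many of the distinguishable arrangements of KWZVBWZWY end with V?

3360

With the last slot taken by V, it remains to arrange the other 8 letters (KWZBWZWY).
Those 8 letters have W appearing 3 times and Z appearing twice, giving (8)!/(3!·2!) = 3360.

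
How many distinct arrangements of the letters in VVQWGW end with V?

Fix V in the last position and arrange the remaining 5 letters.
Those 5 letters have W appearing twice, giving (5)!/(2!) = 60.

60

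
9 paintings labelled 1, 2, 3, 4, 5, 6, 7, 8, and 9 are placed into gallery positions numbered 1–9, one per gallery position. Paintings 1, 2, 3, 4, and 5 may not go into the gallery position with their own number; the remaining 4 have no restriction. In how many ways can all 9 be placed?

Let Aᵢ (for 1 ≤ i ≤ 5) be the placements that put painting i in its forbidden gallery position. Any j of these fix j positions, leaving (9−j)! ways to fill the rest, and there are C(5,j) ways to pick which j.
By inclusion–exclusion, the number of valid placements is Σ_{j=0}^{5} (−1)^j C(5,j)·(9−j)!.
Computing: 362880 − 201600 + 50400 − 7200 + 600 − 24 = 205056.

205056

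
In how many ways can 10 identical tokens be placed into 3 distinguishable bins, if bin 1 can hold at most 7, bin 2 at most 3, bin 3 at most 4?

14

Without the upper bounds there are C(12,2) = 66 ways to split 10 among 3 bins.
Subtract solutions that violate a single cap (substitute x_i' = x_i − (cap_i+1)): x_1 ≥ 8 gives C(4,2) = 6; x_2 ≥ 4 gives C(8,2) = 28; x_3 ≥ 5 gives C(7,2) = 21. Together 55.
Add back pairs where two caps are both exceeded: 0 + 0 + 3 = 3.
By inclusion–exclusion the count is 66 − 55 + 3 = 14.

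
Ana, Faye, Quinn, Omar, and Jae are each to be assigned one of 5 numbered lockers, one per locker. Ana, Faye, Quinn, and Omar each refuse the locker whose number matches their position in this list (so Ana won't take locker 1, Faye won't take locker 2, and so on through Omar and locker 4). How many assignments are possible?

Let Aᵢ (for 1 ≤ i ≤ 4) be the placements that put person i in their forbidden locker. Any j of these fix j positions, leaving (5−j)! ways to fill the rest, and there are C(4,j) ways to pick which j.
By inclusion–exclusion, the number of valid placements is Σ_{j=0}^{4} (−1)^j C(4,j)·(5−j)!.
Computing: 120 − 96 + 36 − 8 + 1 = 53.

53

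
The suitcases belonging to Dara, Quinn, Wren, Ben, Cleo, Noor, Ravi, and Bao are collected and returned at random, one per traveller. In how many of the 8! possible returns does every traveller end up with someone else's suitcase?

This is the derangement count D_8: permutations of 8 items with no fixed point.
By inclusion–exclusion this is Σ_{j=0}^{8} (−1)^j C(8,j)·(8−j)!.
Computing: 40320 − 40320 + 20160 − 6720 + 1680 − 336 + 56 − 8 + 1 = 14833.

14833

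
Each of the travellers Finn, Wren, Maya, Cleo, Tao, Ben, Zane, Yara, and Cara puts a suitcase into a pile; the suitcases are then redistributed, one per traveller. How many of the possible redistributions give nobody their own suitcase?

Count assignments avoiding every fixed point. For any j of the 9 travellers fixed to their own suitcase, the other 9−j can be arranged in (9−j)! ways.
By inclusion–exclusion this is Σ_{j=0}^{9} (−1)^j C(9,j)·(9−j)!.
Computing: 362880 − 362880 + 181440 − 60480 + 15120 − 3024 + 504 − 72 + 9 − 1 = 133496.

133496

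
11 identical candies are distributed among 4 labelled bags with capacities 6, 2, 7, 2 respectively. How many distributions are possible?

Without the upper bounds there are C(14,3) = 364 ways to split 11 among 4 bags.
Subtract solutions that violate a single cap (substitute x_i' = x_i − (cap_i+1)): x_1 ≥ 7 gives C(7,3) = 35; x_2 ≥ 3 gives C(11,3) = 165; x_3 ≥ 8 gives C(6,3) = 20; x_4 ≥ 3 gives C(11,3) = 165. Together 385.
Add back pairs where two caps are both exceeded: 4 + 0 + 4 + 1 + 56 + 1 = 66.
By inclusion–exclusion the count is 364 − 385 + 66 = 45.

45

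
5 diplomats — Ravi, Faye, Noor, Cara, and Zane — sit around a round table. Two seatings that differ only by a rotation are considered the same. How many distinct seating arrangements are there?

Seat Ravi anywhere (absorbing the rotational symmetry), then permute the other 4: (4)! = 24.

24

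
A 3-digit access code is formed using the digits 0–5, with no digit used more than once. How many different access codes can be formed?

120

This is a permutation of 3 out of 6: P(6,3) = 6!/3!.
That product is 6 × 5 × 4 = 120.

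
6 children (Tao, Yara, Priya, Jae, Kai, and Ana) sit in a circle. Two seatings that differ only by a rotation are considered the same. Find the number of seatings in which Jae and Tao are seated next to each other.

48

Treat {Jae, Tao} as one unit (2 internal orders) and seat the resulting 5 units around the table: (4)! circular arrangements.
So 2 × (4)! = 2 × 24 = 48.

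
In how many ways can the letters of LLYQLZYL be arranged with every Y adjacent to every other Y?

Treat the 2 copies of Y as a single block. The multiset to arrange is then {YY, L, L, L, L, Q, Z}, 7 items in all.
That gives (7)!/(4!) = 210 arrangements.

210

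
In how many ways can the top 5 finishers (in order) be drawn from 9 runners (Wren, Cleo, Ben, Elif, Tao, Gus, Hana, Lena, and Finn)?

15120

This is an ordered selection of 5 from 9: P(9,5).
That gives 9 × 8 × 7 × 6 × 5 = 15120.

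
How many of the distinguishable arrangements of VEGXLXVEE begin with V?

3360

With the first slot taken by V, it remains to arrange the other 8 letters (EGXLXVEE).
Those 8 letters have E appearing 3 times and X appearing twice, giving (8)!/(3!·2!) = 3360.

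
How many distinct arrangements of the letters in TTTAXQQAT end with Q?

With the last slot taken by Q, it remains to arrange the other 8 letters (TTTAXQAT).
Those 8 letters have A appearing twice and T appearing 4 times, giving (8)!/(4!·2!) = 840.

840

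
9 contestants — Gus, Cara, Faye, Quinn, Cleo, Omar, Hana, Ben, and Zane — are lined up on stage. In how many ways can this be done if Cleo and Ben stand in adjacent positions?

80640

Treat {Cleo, Ben} as a single unit. There are 8 units to order, and the pair itself can be ordered 2 ways.
So the count is 2·(8)! = 80640.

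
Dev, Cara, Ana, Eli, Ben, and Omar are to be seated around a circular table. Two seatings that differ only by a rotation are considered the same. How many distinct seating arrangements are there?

120

Seat Dev anywhere (absorbing the rotational symmetry), then permute the other 5: (5)! = 120.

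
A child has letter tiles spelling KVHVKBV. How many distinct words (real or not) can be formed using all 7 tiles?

KVHVKBV has 7 letters with K appearing twice and V appearing 3 times.
The number of distinct arrangements is 7!/(3!·2!) = 5040/12 = 420.

420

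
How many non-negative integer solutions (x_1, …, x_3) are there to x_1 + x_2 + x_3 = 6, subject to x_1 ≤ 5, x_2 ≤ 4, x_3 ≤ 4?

21

By stars and bars, unrestricted non-negative solutions to x_1+…+x_3 = 6 number C(6+2,2) = 28.
Subtract solutions that violate a single cap (substitute x_i' = x_i − (cap_i+1)): x_1 ≥ 6 gives C(2,2) = 1; x_2 ≥ 5 gives C(3,2) = 3; x_3 ≥ 5 gives C(3,2) = 3. Together 7.
No two caps can be exceeded simultaneously, so the pair terms are all 0.
By inclusion–exclusion the count is 28 − 7 + 0 = 21.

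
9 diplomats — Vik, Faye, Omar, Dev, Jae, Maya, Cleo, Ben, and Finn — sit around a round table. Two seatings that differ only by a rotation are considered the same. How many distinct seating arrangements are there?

Seat Vik anywhere (absorbing the rotational symmetry), then permute the other 8: (8)! = 40320.

40320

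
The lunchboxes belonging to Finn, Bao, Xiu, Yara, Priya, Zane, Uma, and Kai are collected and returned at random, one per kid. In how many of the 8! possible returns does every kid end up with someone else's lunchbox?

14833

This is the derangement count D_8: permutations of 8 items with no fixed point.
By inclusion–exclusion this is Σ_{j=0}^{8} (−1)^j C(8,j)·(8−j)!.
Computing: 40320 − 40320 + 20160 − 6720 + 1680 − 336 + 56 − 8 + 1 = 14833.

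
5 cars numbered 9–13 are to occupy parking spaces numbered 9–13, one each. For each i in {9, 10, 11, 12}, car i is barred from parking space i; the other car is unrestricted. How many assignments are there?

Let Aᵢ (for 9 ≤ i ≤ 12) be the placements that put car i in its forbidden parking space. Any j of these fix j positions, leaving (5−j)! ways to fill the rest, and there are C(4,j) ways to pick which j.
By inclusion–exclusion, the number of valid placements is Σ_{j=0}^{4} (−1)^j C(4,j)·(5−j)!.
Computing: 120 − 96 + 36 − 8 + 1 = 53.

53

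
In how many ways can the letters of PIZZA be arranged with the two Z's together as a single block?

24

Treat the 2 copies of Z as a single block. The multiset to arrange is then {ZZ, A, I, P}, 4 items in all.
All 4 items are distinct, so there are (4)! = 24 arrangements.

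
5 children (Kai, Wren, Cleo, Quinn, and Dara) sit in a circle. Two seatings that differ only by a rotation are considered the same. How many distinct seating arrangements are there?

24

Seat Kai anywhere (absorbing the rotational symmetry), then permute the other 4: (4)! = 24.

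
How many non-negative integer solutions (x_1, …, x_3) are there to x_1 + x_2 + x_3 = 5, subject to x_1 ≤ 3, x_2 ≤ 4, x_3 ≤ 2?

11

Without the upper bounds there are C(7,2) = 21 ways to split 5 among 3 variables.
Subtract solutions that violate a single cap (substitute x_i' = x_i − (cap_i+1)): x_1 ≥ 4 gives C(3,2) = 3; x_2 ≥ 5 gives C(2,2) = 1; x_3 ≥ 3 gives C(4,2) = 6. Together 10.
No two caps can be exceeded simultaneously, so the pair terms are all 0.
By inclusion–exclusion the count is 21 − 10 + 0 = 11.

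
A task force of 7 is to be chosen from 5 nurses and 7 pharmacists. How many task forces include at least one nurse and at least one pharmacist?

Unrestricted: C(12,7) = 792 ways to pick any 7 of the 12.
Selections missing a whole group: no nurses → C(7,7) = 1; no pharmacists → C(5,7) = 0.
Both groups omitted at once is impossible, so 792 − 1 = 791.

791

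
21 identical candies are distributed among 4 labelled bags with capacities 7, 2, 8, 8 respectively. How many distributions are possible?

31

Without the upper bounds there are C(24,3) = 2024 ways to split 21 among 4 bags.
Subtract solutions that violate a single cap (substitute x_i' = x_i − (cap_i+1)): x_1 ≥ 8 gives C(16,3) = 560; x_2 ≥ 3 gives C(21,3) = 1330; x_3 ≥ 9 gives C(15,3) = 455; x_4 ≥ 9 gives C(15,3) = 455. Together 2800.
Add back pairs where two caps are both exceeded: 286 + 35 + 35 + 220 + 220 + 20 = 816.
Subtract triples: 4 + 4 + 0 + 1 = 9.
By inclusion–exclusion the count is 2024 − 2800 + 816 − 9 = 31.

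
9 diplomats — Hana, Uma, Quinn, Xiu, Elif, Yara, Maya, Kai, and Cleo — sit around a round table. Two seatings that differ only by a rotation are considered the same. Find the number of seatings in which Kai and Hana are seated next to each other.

Treat {Kai, Hana} as one unit (2 internal orders) and seat the resulting 8 units around the table: (7)! circular arrangements.
So 2 × (7)! = 2 × 5040 = 10080.

10080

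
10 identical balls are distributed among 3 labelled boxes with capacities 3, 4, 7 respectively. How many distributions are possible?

Without the upper bounds there are C(12,2) = 66 ways to split 10 among 3 boxes.
Subtract solutions that violate a single cap (substitute x_i' = x_i − (cap_i+1)): x_1 ≥ 4 gives C(8,2) = 28; x_2 ≥ 5 gives C(7,2) = 21; x_3 ≥ 8 gives C(4,2) = 6. Together 55.
Add back pairs where two caps are both exceeded: 3 + 0 + 0 = 3.
By inclusion–exclusion the count is 66 − 55 + 3 = 14.

14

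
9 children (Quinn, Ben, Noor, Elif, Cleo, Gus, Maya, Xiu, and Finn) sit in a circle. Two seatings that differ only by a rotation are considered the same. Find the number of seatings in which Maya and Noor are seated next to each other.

Treat {Maya, Noor} as one unit (2 internal orders) and seat the resulting 8 units around the table: (7)! circular arrangements.
So 2 × (7)! = 2 × 5040 = 10080.

10080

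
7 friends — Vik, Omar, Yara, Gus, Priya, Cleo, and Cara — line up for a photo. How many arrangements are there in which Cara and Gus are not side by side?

There are 7! = 5040 arrangements in all. If Cara and Gus are adjacent, merging them into one block gives 2·(6)! = 1440 arrangements.
So 5040 − 1440 = 3600 arrangements keep them apart.

3600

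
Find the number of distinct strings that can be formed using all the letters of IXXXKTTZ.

3360

Letter multiplicities in IXXXKTTZ: I×1, K×1, T×2, X×3, Z×1.
The number of distinct arrangements is 8!/(3!·2!) = 40320/12 = 3360.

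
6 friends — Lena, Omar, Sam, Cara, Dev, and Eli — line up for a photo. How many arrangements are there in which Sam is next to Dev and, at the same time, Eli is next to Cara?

96

Treat {Sam,Dev} as one block (2 orders) and {Eli,Cara} as another (2 orders).
That leaves 4 units to arrange: 2 × 2 × 4! = 4 × 24 = 96.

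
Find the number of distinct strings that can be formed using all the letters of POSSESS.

Letter multiplicities in POSSESS: E×1, O×1, P×1, S×4.
So there are 7! / (4!) = 210 distinguishable arrangements.

210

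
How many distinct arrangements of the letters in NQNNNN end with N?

Fix N in the last position and arrange the remaining 5 letters.
Those 5 letters have N appearing 4 times, giving (5)!/(4!) = 5.

5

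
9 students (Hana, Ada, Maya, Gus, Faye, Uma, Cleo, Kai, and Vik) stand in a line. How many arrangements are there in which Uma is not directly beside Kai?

Of the 9! = 362880 arrangements, those with Uma and Kai adjacent number 2 × 8! = 80640 (treat the pair as a block with 2 internal orders).
So 362880 − 80640 = 282240 arrangements keep them apart.

282240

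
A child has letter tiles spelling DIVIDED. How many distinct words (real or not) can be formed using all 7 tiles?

420

Letter multiplicities in DIVIDED: D×3, E×1, I×2, V×1.
So there are 7! / (3!·2!) = 420 distinguishable arrangements.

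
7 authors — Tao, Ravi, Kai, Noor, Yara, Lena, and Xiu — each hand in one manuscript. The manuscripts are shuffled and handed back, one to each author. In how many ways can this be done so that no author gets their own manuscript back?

Count assignments avoiding every fixed point. For any j of the 7 authors fixed to their own manuscript, the other 7−j can be arranged in (7−j)! ways.
By inclusion–exclusion this is Σ_{j=0}^{7} (−1)^j C(7,j)·(7−j)!.
Computing: 5040 − 5040 + 2520 − 840 + 210 − 42 + 7 − 1 = 1854.

1854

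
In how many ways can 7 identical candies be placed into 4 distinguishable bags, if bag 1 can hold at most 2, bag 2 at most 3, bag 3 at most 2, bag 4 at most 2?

Without the upper bounds there are C(10,3) = 120 ways to split 7 among 4 bags.
Subtract solutions that violate a single cap (substitute x_i' = x_i − (cap_i+1)): x_1 ≥ 3 gives C(7,3) = 35; x_2 ≥ 4 gives C(6,3) = 20; x_3 ≥ 3 gives C(7,3) = 35; x_4 ≥ 3 gives C(7,3) = 35. Together 125.
Add back pairs where two caps are both exceeded: 1 + 4 + 4 + 1 + 1 + 4 = 15.
By inclusion–exclusion the count is 120 − 125 + 15 = 10.

10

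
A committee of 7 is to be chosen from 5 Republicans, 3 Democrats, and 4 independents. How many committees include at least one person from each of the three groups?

747

Total 7-person selections from all 12: C(12,7) = 792.
Subtract selections that omit an entire group: no Republicans → C(7,7) = 1; no Democrats → C(9,7) = 36; no independents → C(8,7) = 8.
Add back selections omitting two groups (i.e. drawn from a single group): C(5,7) + C(3,7) + C(4,7) = 0.
By inclusion–exclusion: 792 − 45 + 0 = 747.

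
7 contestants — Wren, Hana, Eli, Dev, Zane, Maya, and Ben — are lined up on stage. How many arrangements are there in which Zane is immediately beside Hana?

Treat {Zane, Hana} as a single unit. There are 6 units to order, and the pair itself can be ordered 2 ways.
That gives 2 × 6! = 2 × 720 = 1440.

1440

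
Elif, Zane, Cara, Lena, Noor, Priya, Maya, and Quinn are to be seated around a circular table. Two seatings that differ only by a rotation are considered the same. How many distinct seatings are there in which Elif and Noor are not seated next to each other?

Without the restriction there are (7)! = 5040 seatings.
Those with Elif next to Noor: fuse the pair into one unit and seat 7 units around a circle — 2·(6)! = 1440.
Subtracting, 5040 − 1440 = 3600.

3600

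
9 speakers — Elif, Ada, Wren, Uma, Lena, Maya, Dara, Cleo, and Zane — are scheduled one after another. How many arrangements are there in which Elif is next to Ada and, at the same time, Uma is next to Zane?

Treat {Elif,Ada} as one block (2 orders) and {Uma,Zane} as another (2 orders).
That leaves 7 units to arrange: 2 × 2 × 7! = 4 × 5040 = 20160.

20160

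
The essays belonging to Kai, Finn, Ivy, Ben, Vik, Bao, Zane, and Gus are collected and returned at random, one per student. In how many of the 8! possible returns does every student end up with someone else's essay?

Count assignments avoiding every fixed point. For any j of the 8 students fixed to their own essay, the other 8−j can be arranged in (8−j)! ways.
By inclusion–exclusion this is Σ_{j=0}^{8} (−1)^j C(8,j)·(8−j)!.
Computing: 40320 − 40320 + 20160 − 6720 + 1680 − 336 + 56 − 8 + 1 = 14833.

14833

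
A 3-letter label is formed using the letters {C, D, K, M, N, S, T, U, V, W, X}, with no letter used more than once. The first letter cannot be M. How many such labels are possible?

900

The first letter has 11−1 = 10 choices (anything except M).
The remaining 2 letters are filled from the other 10 symbols without repetition: 10 × 9 = 90.
Total: 10 × 90 = 900.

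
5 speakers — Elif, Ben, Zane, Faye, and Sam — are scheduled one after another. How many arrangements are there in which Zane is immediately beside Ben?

Glue Zane and Ben into one block (2 internal orders), leaving 4 units to arrange in a row.
That gives 2 × 4! = 2 × 24 = 48.

48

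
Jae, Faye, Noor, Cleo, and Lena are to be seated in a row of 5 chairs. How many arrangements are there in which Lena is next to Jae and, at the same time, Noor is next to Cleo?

Treat {Lena,Jae} as one block (2 orders) and {Noor,Cleo} as another (2 orders).
That leaves 3 units to arrange: 2 × 2 × 3! = 4 × 6 = 24.

24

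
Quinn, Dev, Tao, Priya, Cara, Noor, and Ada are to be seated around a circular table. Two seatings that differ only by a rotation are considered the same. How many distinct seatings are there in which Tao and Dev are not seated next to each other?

480

Without the restriction there are (6)! = 720 seatings.
Seatings with Tao beside Dev: treat them as a block with 2 internal orders, giving 2 × (5)! = 240.
Subtracting, 720 − 240 = 480.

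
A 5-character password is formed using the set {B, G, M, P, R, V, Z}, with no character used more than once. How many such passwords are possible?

This is a permutation of 5 out of 7: P(7,5) = 7!/2!.
That product is 7 × 6 × 5 × 4 × 3 = 2520.

2520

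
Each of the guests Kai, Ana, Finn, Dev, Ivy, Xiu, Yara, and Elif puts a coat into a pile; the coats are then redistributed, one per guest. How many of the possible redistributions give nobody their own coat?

Let Aᵢ be the assignments in which guest i gets their own coat. We want the size of the complement of A₁∪…∪A_8.
By inclusion–exclusion this is Σ_{j=0}^{8} (−1)^j C(8,j)·(8−j)!.
Computing: 40320 − 40320 + 20160 − 6720 + 1680 − 336 + 56 − 8 + 1 = 14833.

14833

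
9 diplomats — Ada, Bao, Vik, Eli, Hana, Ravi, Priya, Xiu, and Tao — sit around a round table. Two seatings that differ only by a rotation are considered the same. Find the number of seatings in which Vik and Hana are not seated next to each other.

Without the restriction there are (8)! = 40320 seatings.
Seatings with Vik beside Hana: treat them as a block with 2 internal orders, giving 2 × (7)! = 10080.
Subtracting, 40320 − 10080 = 30240.

30240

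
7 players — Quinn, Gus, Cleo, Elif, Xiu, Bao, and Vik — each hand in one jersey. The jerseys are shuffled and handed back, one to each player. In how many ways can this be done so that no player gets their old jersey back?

Count assignments avoiding every fixed point. For any j of the 7 players fixed to their old jersey, the other 7−j can be arranged in (7−j)! ways.
By inclusion–exclusion this is Σ_{j=0}^{7} (−1)^j C(7,j)·(7−j)!.
Computing: 5040 − 5040 + 2520 − 840 + 210 − 42 + 7 − 1 = 1854.

1854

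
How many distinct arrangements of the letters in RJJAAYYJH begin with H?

With the first slot taken by H, it remains to arrange the other 8 letters (RJJAAYYJ).
Those 8 letters have A appearing twice, J appearing 3 times, and Y appearing twice, giving (8)!/(3!·2!·2!) = 1680.

1680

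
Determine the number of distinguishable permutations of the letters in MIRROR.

MIRROR has 6 letters with R appearing 3 times.
Dividing 6! = 720 by 3! = 6 for the repeated letters gives 120.

120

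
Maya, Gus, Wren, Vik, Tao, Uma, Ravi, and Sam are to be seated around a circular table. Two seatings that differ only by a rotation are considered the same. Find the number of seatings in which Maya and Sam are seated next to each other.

1440

Glue Maya and Sam into a block (2 internal orders). Seating 7 units around a circle gives (6)! arrangements.
So 2 × (6)! = 2 × 720 = 1440.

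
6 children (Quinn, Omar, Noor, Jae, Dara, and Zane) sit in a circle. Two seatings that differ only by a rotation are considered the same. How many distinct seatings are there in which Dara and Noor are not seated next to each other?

Without the restriction there are (5)! = 120 seatings.
Those with Dara next to Noor: fuse the pair into one unit and seat 5 units around a circle — 2·(4)! = 48.
Subtracting, 120 − 48 = 72.

72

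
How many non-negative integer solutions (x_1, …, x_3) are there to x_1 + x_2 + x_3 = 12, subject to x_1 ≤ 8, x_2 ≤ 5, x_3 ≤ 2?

Ignoring the caps, the number of non-negative solutions to x_1+…+x_3 = 12 is C(14,2) = 91.
Subtract solutions that violate a single cap (substitute x_i' = x_i − (cap_i+1)): x_1 ≥ 9 gives C(5,2) = 10; x_2 ≥ 6 gives C(8,2) = 28; x_3 ≥ 3 gives C(11,2) = 55. Together 93.
Add back pairs where two caps are both exceeded: 0 + 1 + 10 = 11.
By inclusion–exclusion the count is 91 − 93 + 11 = 9.

9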